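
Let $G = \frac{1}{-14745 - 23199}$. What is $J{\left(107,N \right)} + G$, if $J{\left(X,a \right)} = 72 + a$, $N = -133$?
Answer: $- \frac{2314585}{37944} \approx -61.0$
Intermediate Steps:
$G = - \frac{1}{37944}$ ($G = \frac{1}{-37944} = - \frac{1}{37944} \approx -2.6355 \cdot 10^{-5}$)
$J{\left(107,N \right)} + G = \left(72 - 133\right) - \frac{1}{37944} = -61 - \frac{1}{37944} = - \frac{2314585}{37944}$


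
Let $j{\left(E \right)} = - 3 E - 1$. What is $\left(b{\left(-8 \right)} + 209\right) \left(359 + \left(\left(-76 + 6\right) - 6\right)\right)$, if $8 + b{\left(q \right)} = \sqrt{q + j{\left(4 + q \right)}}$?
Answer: $56883 + 283 \sqrt{3} \approx 57373.0$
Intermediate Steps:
$j{\left(E \right)} = -1 - 3 E$
$b{\left(q \right)} = -8 + \sqrt{-13 - 2 q}$ ($b{\left(q \right)} = -8 + \sqrt{q - \left(1 + 3 \left(4 + q\right)\right)} = -8 + \sqrt{q - \left(13 + 3 q\right)} = -8 + \sqrt{-13 - 2 q}$)
$\left(b{\left(-8 \right)} + 209\right) \left(359 + \left(\left(-76 + 6\right) - 6\right)\right) = \left(\left(-8 + \sqrt{-13 - -16}\right) + 209\right) \left(359 + \left(\left(-76 + 6\right) - 6\right)\right) = \left(\left(-8 + \sqrt{-13 + 16}\right) + 209\right) \left(359 - 76\right) = \left(\left(-8 + \sqrt{3}\right) + 209\right) \left(359 - 76\right) = \left(201 + \sqrt{3}\right) 283 = 56883 + 283 \sqrt{3}$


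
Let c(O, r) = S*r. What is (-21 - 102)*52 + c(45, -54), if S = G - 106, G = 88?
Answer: -5424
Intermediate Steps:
S = -18 (S = 88 - 106 = -18)
c(O, r) = -18*r
(-21 - 102)*52 + c(45, -54) = (-21 - 102)*52 - 18*(-54) = -123*52 + 972 = -6396 + 972 = -5424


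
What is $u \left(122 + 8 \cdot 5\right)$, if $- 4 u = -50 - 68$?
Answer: $4779$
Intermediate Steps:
$u = \frac{59}{2}$ ($u = - \frac{-50 - 68}{4} = \left(- \frac{1}{4}\right) \left(-118\right) = \frac{59}{2} \approx 29.5$)
$u \left(122 + 8 \cdot 5\right) = \frac{59 \left(122 + 8 \cdot 5\right)}{2} = \frac{59 \left(122 + 40\right)}{2} = \frac{59}{2} \cdot 162 = 4779$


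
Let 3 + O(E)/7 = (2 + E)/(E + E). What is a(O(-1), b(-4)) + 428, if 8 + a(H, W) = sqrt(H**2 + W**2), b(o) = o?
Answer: 420 + sqrt(2465)/2 ≈ 444.82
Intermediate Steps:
O(E) = -21 + 7*(2 + E)/(2*E) (O(E) = -21 + 7*((2 + E)/(E + E)) = -21 + 7*((2 + E)/((2*E))) = -21 + 7*((2 + E)*(1/(2*E))) = -21 + 7*((2 + E)/(2*E)) = -21 + 7*(2 + E)/(2*E))
a(H, W) = -8 + sqrt(H**2 + W**2)
a(O(-1), b(-4)) + 428 = (-8 + sqrt((-35/2 + 7/(-1))**2 + (-4)**2)) + 428 = (-8 + sqrt((-35/2 + 7*(-1))**2 + 16)) + 428 = (-8 + sqrt((-35/2 - 7)**2 + 16)) + 428 = (-8 + sqrt((-49/2)**2 + 16)) + 428 = (-8 + sqrt(2401/4 + 16)) + 428 = (-8 + sqrt(2465/4)) + 428 = (-8 + sqrt(2465)/2) + 428 = 420 + sqrt(2465)/2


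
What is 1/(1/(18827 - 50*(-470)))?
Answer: 42327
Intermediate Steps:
1/(1/(18827 - 50*(-470))) = 1/(1/(18827 + 23500)) = 1/(1/42327) = 42327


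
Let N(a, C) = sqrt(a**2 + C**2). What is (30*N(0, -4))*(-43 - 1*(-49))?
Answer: 720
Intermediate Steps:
N(a, C) = sqrt(C**2 + a**2)
(30*N(0, -4))*(-43 - 1*(-49)) = (30*sqrt((-4)**2 + 0**2))*(-43 - 1*(-49)) = (30*sqrt(16 + 0))*(-43 + 49) = (30*sqrt(16))*6 = (30*4)*6 = 120*6 = 720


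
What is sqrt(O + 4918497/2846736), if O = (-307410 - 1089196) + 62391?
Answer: I*sqrt(75085685742545367)/237228 ≈ 1155.1*I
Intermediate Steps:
O = -1334215 (O = -1396606 + 62391 = -1334215)
sqrt(O + 4918497/2846736) = sqrt(-1334215 + 4918497/2846736) = sqrt(-1334215 + 4918497*(1/2846736)) = sqrt(-1334215 + 1639499/948912) = sqrt(-1266050984581/948912) = I*sqrt(75085685742545367)/237228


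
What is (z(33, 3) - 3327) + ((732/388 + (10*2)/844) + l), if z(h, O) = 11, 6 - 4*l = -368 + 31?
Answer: -264297715/81868 ≈ -3228.3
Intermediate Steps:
l = 343/4 (l = 3/2 - (-368 + 31)/4 = 3/2 - 1/4*(-337) = 3/2 + 337/4 = 343/4 ≈ 85.750)
(z(33, 3) - 3327) + ((732/388 + (10*2)/844) + l) = (11 - 3327) + ((732/388 + (10*2)/844) + 343/4) = -3316 + ((732*(1/388) + 20*(1/844)) + 343/4) = -3316 + ((183/97 + 5/211) + 343/4) = -3316 + (39098/20467 + 343/4) = -3316 + 7176573/81868 = -264297715/81868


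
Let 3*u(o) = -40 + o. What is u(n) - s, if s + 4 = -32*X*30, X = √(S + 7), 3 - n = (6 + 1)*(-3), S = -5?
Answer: -4/3 + 960*√2 ≈ 1356.3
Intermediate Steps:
n = 24 (n = 3 - (6 + 1)*(-3) = 3 - 7*(-3) = 3 - 1*(-21) = 3 + 21 = 24)
X = √2 (X = √(-5 + 7) = √2 ≈ 1.4142)
u(o) = -40/3 + o/3 (u(o) = (-40 + o)/3 = -40/3 + o/3)
s = -4 - 960*√2 (s = -4 - 32*√2*30 = -4 - 960*√2 ≈ -1361.6)
u(n) - s = (-40/3 + (⅓)*24) - (-4 - 960*√2) = (-40/3 + 8) + (4 + 960*√2) = -16/3 + (4 + 960*√2) = -4/3 + 960*√2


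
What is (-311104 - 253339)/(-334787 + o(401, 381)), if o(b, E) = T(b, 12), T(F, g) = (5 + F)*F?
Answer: 5819/1773 ≈ 3.2820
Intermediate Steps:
T(F, g) = F*(5 + F)
o(b, E) = b*(5 + b)
(-311104 - 253339)/(-334787 + o(401, 381)) = (-311104 - 253339)/(-334787 + 401*(5 + 401)) = -564443/(-334787 + 401*406) = -564443/(-334787 + 162806) = -564443/(-171981) = -564443*(-1/171981) = 5819/1773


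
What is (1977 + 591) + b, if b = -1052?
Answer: 1516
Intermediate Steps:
(1977 + 591) + b = (1977 + 591) - 1052 = 2568 - 1052 = 1516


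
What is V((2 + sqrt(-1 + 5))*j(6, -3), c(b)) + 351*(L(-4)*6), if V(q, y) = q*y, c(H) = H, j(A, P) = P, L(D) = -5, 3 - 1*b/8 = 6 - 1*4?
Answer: -10626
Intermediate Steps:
b = 8 (b = 24 - 8*(6 - 1*4) = 24 - 8*(6 - 4) = 24 - 8*2 = 24 - 16 = 8)
V((2 + sqrt(-1 + 5))*j(6, -3), c(b)) + 351*(L(-4)*6) = ((2 + sqrt(-1 + 5))*(-3))*8 + 351*(-5*6) = ((2 + sqrt(4))*(-3))*8 + 351*(-30) = ((2 + 2)*(-3))*8 - 10530 = (4*(-3))*8 - 10530 = -12*8 - 10530 = -96 - 10530 = -10626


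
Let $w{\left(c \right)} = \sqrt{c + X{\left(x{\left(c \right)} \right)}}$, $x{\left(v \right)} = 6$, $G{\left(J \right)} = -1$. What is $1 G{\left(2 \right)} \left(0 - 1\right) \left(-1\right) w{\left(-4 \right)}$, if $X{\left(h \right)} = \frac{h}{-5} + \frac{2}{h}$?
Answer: $- \frac{i \sqrt{1095}}{15} \approx - 2.2061 i$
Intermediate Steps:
$X{\left(h \right)} = \frac{2}{h} - \frac{h}{5}$ ($X{\left(h \right)} = h \left(- \frac{1}{5}\right) + \frac{2}{h} = - \frac{h}{5} + \frac{2}{h} = \frac{2}{h} - \frac{h}{5}$)
$w{\left(c \right)} = \sqrt{- \frac{13}{15} + c}$ ($w{\left(c \right)} = \sqrt{c + \left(\frac{2}{6} - \frac{6}{5}\right)} = \sqrt{c + \left(2 \cdot \frac{1}{6} - \frac{6}{5}\right)} = \sqrt{c + \left(\frac{1}{3} - \frac{6}{5}\right)} = \sqrt{c - \frac{13}{15}} = \sqrt{- \frac{13}{15} + c}$)
$1 G{\left(2 \right)} \left(0 - 1\right) \left(-1\right) w{\left(-4 \right)} = 1 \left(-1\right) \left(0 - 1\right) \left(-1\right) \frac{\sqrt{-195 + 225 \left(-4\right)}}{15} = \left(-1\right) \left(-1\right) \left(-1\right) \frac{\sqrt{-195 - 900}}{15} = 1 \left(-1\right) \frac{\sqrt{-1095}}{15} = - \frac{i \sqrt{1095}}{15}$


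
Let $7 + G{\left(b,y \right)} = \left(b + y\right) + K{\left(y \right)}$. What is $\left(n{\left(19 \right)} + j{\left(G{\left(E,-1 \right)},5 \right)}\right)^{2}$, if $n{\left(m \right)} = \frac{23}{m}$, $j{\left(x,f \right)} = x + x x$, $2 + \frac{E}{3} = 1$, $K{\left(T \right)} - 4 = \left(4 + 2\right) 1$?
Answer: $\frac{529}{361} \approx 1.4654$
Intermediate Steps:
$K{\left(T \right)} = 10$ ($K{\left(T \right)} = 4 + \left(4 + 2\right) 1 = 4 + 6 \cdot 1 = 4 + 6 = 10$)
$E = -3$ ($E = -6 + 3 \cdot 1 = -6 + 3 = -3$)
$G{\left(b,y \right)} = 3 + b + y$ ($G{\left(b,y \right)} = -7 + \left(\left(b + y\right) + 10\right) = -7 + \left(10 + b + y\right) = 3 + b + y$)
$j{\left(x,f \right)} = x + x^{2}$
$\left(n{\left(19 \right)} + j{\left(G{\left(E,-1 \right)},5 \right)}\right)^{2} = \left(\frac{23}{19} + \left(3 - 3 - 1\right) \left(1 - 1\right)\right)^{2} = \left(23 \cdot \frac{1}{19} - \left(1 - 1\right)\right)^{2} = \left(\frac{23}{19} - 0\right)^{2} = \left(\frac{23}{19} + 0\right)^{2} = \left(\frac{23}{19}\right)^{2} = \frac{529}{361}$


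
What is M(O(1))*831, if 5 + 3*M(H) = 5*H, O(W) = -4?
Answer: -6925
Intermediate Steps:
M(H) = -5/3 + 5*H/3 (M(H) = -5/3 + (5*H)/3 = -5/3 + 5*H/3)
M(O(1))*831 = (-5/3 + (5/3)*(-4))*831 = (-5/3 - 20/3)*831 = -25/3*831 = -6925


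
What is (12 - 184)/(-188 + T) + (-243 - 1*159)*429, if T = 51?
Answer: -23626574/137 ≈ -1.7246e+5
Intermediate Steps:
(12 - 184)/(-188 + T) + (-243 - 1*159)*429 = (12 - 184)/(-188 + 51) + (-243 - 1*159)*429 = -172/(-137) + (-243 - 159)*429 = -172*(-1/137) - 402*429 = 172/137 - 172458 = -23626574/137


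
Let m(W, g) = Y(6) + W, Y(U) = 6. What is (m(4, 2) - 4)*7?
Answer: 42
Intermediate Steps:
m(W, g) = 6 + W
(m(4, 2) - 4)*7 = ((6 + 4) - 4)*7 = (10 - 4)*7 = 6*7 = 42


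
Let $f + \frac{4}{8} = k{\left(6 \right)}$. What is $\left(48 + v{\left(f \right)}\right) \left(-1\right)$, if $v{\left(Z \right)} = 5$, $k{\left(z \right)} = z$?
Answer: $-53$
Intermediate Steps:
$f = \frac{11}{2}$ ($f = - \frac{1}{2} + 6 = \frac{11}{2} \approx 5.5$)
$\left(48 + v{\left(f \right)}\right) \left(-1\right) = \left(48 + 5\right) \left(-1\right) = 53 \left(-1\right) = -53$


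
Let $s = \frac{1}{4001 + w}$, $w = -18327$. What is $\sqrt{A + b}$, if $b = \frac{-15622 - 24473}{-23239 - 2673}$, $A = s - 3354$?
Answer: $\frac{i \sqrt{28873168297312790230}}{92803828} \approx 57.9 i$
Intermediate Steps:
$s = - \frac{1}{14326}$ ($s = \frac{1}{4001 - 18327} = \frac{1}{-14326} = - \frac{1}{14326} \approx -6.9803 \cdot 10^{-5}$)
$A = - \frac{48049405}{14326}$ ($A = - \frac{1}{14326} - 3354 = - \frac{48049405}{14326} \approx -3354.0$)
$b = \frac{40095}{25912}$ ($b = - \frac{40095}{-25912} = \left(-40095\right) \left(- \frac{1}{25912}\right) = \frac{40095}{25912} \approx 1.5474$)
$\sqrt{A + b} = \sqrt{- \frac{48049405}{14326} + \frac{40095}{25912}} = \sqrt{- \frac{622240890695}{185607656}} = \frac{i \sqrt{28873168297312790230}}{92803828}$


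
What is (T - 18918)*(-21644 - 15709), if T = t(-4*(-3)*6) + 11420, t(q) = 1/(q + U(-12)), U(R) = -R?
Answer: 7842025781/28 ≈ 2.8007e+8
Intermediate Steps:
t(q) = 1/(12 + q) (t(q) = 1/(q - 1*(-12)) = 1/(q + 12) = 1/(12 + q))
T = 959281/84 (T = 1/(12 - 4*(-3)*6) + 11420 = 1/(12 + 12*6) + 11420 = 1/(12 + 72) + 11420 = 1/84 + 11420 = 959281/84 ≈ 11420.)
(T - 18918)*(-21644 - 15709) = (959281/84 - 18918)*(-21644 - 15709) = -629831/84*(-37353) = 7842025781/28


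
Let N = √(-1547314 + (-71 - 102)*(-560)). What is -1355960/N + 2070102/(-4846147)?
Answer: -2070102/4846147 + 677980*I*√1450434/725217 ≈ -0.42716 + 1125.9*I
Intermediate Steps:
N = I*√1450434 (N = √(-1547314 - 173*(-560)) = √(-1547314 + 96880) = √(-1450434) = I*√1450434 ≈ 1204.3*I)
-1355960/N + 2070102/(-4846147) = -1355960*(-I*√1450434/1450434) + 2070102/(-4846147) = -(-677980)*I*√1450434/725217 + 2070102*(-1/4846147) = 677980*I*√1450434/725217 - 2070102/4846147 = -2070102/4846147 + 677980*I*√1450434/725217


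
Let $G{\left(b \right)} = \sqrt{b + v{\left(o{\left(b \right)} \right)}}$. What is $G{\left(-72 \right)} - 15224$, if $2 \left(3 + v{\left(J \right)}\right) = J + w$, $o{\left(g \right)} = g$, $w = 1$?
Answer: $-15224 + \frac{i \sqrt{442}}{2} \approx -15224.0 + 10.512 i$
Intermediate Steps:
$v{\left(J \right)} = - \frac{5}{2} + \frac{J}{2}$ ($v{\left(J \right)} = -3 + \frac{J + 1}{2} = -3 + \frac{1 + J}{2} = -3 + \left(\frac{1}{2} + \frac{J}{2}\right) = - \frac{5}{2} + \frac{J}{2}$)
$G{\left(b \right)} = \sqrt{- \frac{5}{2} + \frac{3 b}{2}}$ ($G{\left(b \right)} = \sqrt{b + \left(- \frac{5}{2} + \frac{b}{2}\right)} = \sqrt{- \frac{5}{2} + \frac{3 b}{2}}$)
$G{\left(-72 \right)} - 15224 = \frac{\sqrt{-10 + 6 \left(-72\right)}}{2} - 15224 = \frac{\sqrt{-10 - 432}}{2} - 15224 = \frac{\sqrt{-442}}{2} - 15224 = \frac{i \sqrt{442}}{2} - 15224 = -15224 + \frac{i \sqrt{442}}{2}$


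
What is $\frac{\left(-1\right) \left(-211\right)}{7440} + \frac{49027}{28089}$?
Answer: $\frac{123562553}{69660720} \approx 1.7738$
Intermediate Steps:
$\frac{\left(-1\right) \left(-211\right)}{7440} + \frac{49027}{28089} = 211 \cdot \frac{1}{7440} + 49027 \cdot \frac{1}{28089} = \frac{211}{7440} + \frac{49027}{28089} = \frac{123562553}{69660720}$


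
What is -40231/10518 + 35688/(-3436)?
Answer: -128400025/9034962 ≈ -14.211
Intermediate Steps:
-40231/10518 + 35688/(-3436) = -40231*1/10518 + 35688*(-1/3436) = -40231/10518 - 8922/859 = -128400025/9034962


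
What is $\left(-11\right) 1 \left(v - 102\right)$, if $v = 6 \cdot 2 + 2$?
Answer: $968$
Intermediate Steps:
$v = 14$ ($v = 12 + 2 = 14$)
$\left(-11\right) 1 \left(v - 102\right) = \left(-11\right) 1 \left(14 - 102\right) = \left(-11\right) \left(-88\right) = 968$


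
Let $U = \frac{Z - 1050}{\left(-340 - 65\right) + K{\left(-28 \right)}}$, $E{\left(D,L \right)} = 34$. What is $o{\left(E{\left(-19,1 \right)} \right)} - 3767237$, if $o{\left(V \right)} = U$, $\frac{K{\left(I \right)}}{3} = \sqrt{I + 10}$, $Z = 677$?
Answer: $- \frac{7636187534}{2027} + \frac{373 i \sqrt{2}}{18243} \approx -3.7672 \cdot 10^{6} + 0.028915 i$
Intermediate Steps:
$K{\left(I \right)} = 3 \sqrt{10 + I}$ ($K{\left(I \right)} = 3 \sqrt{I + 10} = 3 \sqrt{10 + I}$)
$U = - \frac{373}{-405 + 9 i \sqrt{2}}$ ($U = \frac{677 - 1050}{\left(-340 - 65\right) + 3 \sqrt{10 - 28}} = - \frac{373}{\left(-340 - 65\right) + 3 \sqrt{-18}} = - \frac{373}{-405 + 3 \cdot 3 i \sqrt{2}} = - \frac{373}{-405 + 9 i \sqrt{2}} \approx 0.92008 + 0.028915 i$)
$o{\left(V \right)} = \frac{1865}{2027} + \frac{373 i \sqrt{2}}{18243}$
$o{\left(E{\left(-19,1 \right)} \right)} - 3767237 = \left(\frac{1865}{2027} + \frac{373 i \sqrt{2}}{18243}\right) - 3767237 = - \frac{7636187534}{2027} + \frac{373 i \sqrt{2}}{18243}$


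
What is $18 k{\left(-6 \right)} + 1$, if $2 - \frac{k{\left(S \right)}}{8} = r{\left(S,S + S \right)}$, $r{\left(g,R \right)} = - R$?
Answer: $-1439$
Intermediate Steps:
$k{\left(S \right)} = 16 + 16 S$ ($k{\left(S \right)} = 16 - 8 \left(- (S + S)\right) = 16 - 8 \left(- 2 S\right) = 16 + 16 S$)
$18 k{\left(-6 \right)} + 1 = 18 \left(16 + 16 \left(-6\right)\right) + 1 = 18 \left(16 - 96\right) + 1 = 18 \left(-80\right) + 1 = -1440 + 1 = -1439$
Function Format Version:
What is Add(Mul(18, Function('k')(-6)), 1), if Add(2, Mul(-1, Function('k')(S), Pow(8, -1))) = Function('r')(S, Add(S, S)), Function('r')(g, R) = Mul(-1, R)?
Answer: -1439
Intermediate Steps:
Function('k')(S) = Add(16, Mul(16, S)) (Function('k')(S) = Add(16, Mul(-8, Mul(-1, Add(S, S)))) = Add(16, Mul(-8, Mul(-1, Mul(2, S)))) = Add(16, Mul(-8, Mul(-2, S))) = Add(16, Mul(16, S)))
Add(Mul(18, Function('k')(-6)), 1) = Add(Mul(18, Add(16, Mul(16, -6))), 1) = Add(Mul(18, Add(16, -96)), 1) = Add(Mul(18, -80), 1) = Add(-1440, 1) = -1439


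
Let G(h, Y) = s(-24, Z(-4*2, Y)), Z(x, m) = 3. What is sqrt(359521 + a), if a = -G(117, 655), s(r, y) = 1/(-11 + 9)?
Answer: sqrt(1438086)/2 ≈ 599.60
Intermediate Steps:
s(r, y) = -1/2 (s(r, y) = 1/(-2) = -1/2)
G(h, Y) = -1/2
a = 1/2 (a = -1*(-1/2) = 1/2 ≈ 0.50000)
sqrt(359521 + a) = sqrt(359521 + 1/2) = sqrt(719043/2) = sqrt(1438086)/2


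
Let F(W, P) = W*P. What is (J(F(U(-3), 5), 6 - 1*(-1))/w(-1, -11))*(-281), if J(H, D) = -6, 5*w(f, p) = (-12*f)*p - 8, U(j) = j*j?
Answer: -843/14 ≈ -60.214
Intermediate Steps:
U(j) = j²
F(W, P) = P*W
w(f, p) = -8/5 - 12*f*p/5 (w(f, p) = ((-12*f)*p - 8)/5 = (-12*f*p - 8)/5 = (-8 - 12*f*p)/5 = -8/5 - 12*f*p/5)
(J(F(U(-3), 5), 6 - 1*(-1))/w(-1, -11))*(-281) = -6/(-8/5 - 12/5*(-1)*(-11))*(-281) = -6/(-8/5 - 132/5)*(-281) = -6/(-28)*(-281) = -6*(-1/28)*(-281) = (3/14)*(-281) = -843/14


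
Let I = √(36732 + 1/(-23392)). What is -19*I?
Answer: -133*√25636765034/5848 ≈ -3641.5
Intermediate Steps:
I = 7*√25636765034/5848 (I = √(36732 - 1/23392) = √(859234943/23392) = 7*√25636765034/5848 ≈ 191.66)
-19*I = -133*√25636765034/5848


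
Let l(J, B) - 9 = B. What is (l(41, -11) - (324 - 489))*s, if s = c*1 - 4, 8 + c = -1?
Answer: -2119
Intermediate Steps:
c = -9 (c = -8 - 1 = -9)
l(J, B) = 9 + B
s = -13 (s = -9*1 - 4 = -9 - 4 = -13)
(l(41, -11) - (324 - 489))*s = ((9 - 11) - (324 - 489))*(-13) = (-2 - 1*(-165))*(-13) = (-2 + 165)*(-13) = 163*(-13) = -2119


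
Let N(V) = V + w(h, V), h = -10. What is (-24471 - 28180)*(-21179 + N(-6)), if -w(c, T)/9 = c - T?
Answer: 1113515999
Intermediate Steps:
w(c, T) = -9*c + 9*T (w(c, T) = -9*(c - T) = -9*c + 9*T)
N(V) = 90 + 10*V (N(V) = V + (-9*(-10) + 9*V) = V + (90 + 9*V) = 90 + 10*V)
(-24471 - 28180)*(-21179 + N(-6)) = (-24471 - 28180)*(-21179 + (90 + 10*(-6))) = -52651*(-21179 + (90 - 60)) = -52651*(-21179 + 30) = -52651*(-21149) = 1113515999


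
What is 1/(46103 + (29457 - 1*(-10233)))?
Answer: 1/85793 ≈ 1.1656e-5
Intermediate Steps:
1/(46103 + (29457 - 1*(-10233))) = 1/(46103 + (29457 + 10233)) = 1/(46103 + 39690) = 1/85793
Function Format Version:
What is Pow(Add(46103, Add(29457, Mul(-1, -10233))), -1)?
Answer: Rational(1, 85793) ≈ 1.1656e-5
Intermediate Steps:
Pow(Add(46103, Add(29457, Mul(-1, -10233))), -1) = Pow(Add(46103, Add(29457, 10233)), -1) = Pow(Add(46103, 39690), -1) = Pow(85793, -1) = Rational(1, 85793)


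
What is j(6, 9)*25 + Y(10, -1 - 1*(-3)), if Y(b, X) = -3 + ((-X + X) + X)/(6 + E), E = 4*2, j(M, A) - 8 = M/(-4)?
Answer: 2235/14 ≈ 159.64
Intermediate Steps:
j(M, A) = 8 - M/4 (j(M, A) = 8 + M/(-4) = 8 + M*(-¼) = 8 - M/4)
E = 8
Y(b, X) = -3 + X/14 (Y(b, X) = -3 + ((-X + X) + X)/(6 + 8) = -3 + (0 + X)/14 = -3 + X*(1/14) = -3 + X/14)
j(6, 9)*25 + Y(10, -1 - 1*(-3)) = (8 - ¼*6)*25 + (-3 + (-1 - 1*(-3))/14) = (8 - 3/2)*25 + (-3 + (-1 + 3)/14) = (13/2)*25 + (-3 + (1/14)*2) = 325/2 + (-3 + ⅐) = 325/2 - 20/7 = 2235/14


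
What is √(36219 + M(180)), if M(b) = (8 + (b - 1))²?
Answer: 74*√13 ≈ 266.81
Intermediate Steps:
M(b) = (7 + b)² (M(b) = (8 + (-1 + b))² = (7 + b)²)
√(36219 + M(180)) = √(36219 + (7 + 180)²) = √(36219 + 187²) = √(36219 + 34969) = √71188 = 74*√13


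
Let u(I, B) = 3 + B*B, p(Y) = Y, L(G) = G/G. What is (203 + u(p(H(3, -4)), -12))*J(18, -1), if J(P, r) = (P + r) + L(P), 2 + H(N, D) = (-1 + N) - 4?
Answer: 6300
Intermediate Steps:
H(N, D) = -7 + N (H(N, D) = -2 + ((-1 + N) - 4) = -2 + (-5 + N) = -7 + N)
L(G) = 1
u(I, B) = 3 + B**2
J(P, r) = 1 + P + r (J(P, r) = (P + r) + 1 = 1 + P + r)
(203 + u(p(H(3, -4)), -12))*J(18, -1) = (203 + (3 + (-12)**2))*(1 + 18 - 1) = (203 + (3 + 144))*18 = (203 + 147)*18 = 350*18 = 6300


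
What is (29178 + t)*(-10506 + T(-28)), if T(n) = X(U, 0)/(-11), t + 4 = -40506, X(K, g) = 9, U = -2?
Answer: 1309695900/11 ≈ 1.1906e+8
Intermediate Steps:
t = -40510 (t = -4 - 40506 = -40510)
T(n) = -9/11 (T(n) = 9/(-11) = 9*(-1/11) = -9/11)
(29178 + t)*(-10506 + T(-28)) = (29178 - 40510)*(-10506 - 9/11) = -11332*(-115575/11) = 1309695900/11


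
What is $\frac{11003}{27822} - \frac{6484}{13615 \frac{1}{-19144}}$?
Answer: $\frac{3453686207957}{378796530} \approx 9117.5$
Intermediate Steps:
$\frac{11003}{27822} - \frac{6484}{13615 \frac{1}{-19144}} = 11003 \cdot \frac{1}{27822} - \frac{6484}{13615 \left(- \frac{1}{19144}\right)} = \frac{11003}{27822} - \frac{6484}{- \frac{13615}{19144}} = \frac{11003}{27822} - - \frac{124129696}{13615} = \frac{11003}{27822} + \frac{124129696}{13615} = \frac{3453686207957}{378796530}$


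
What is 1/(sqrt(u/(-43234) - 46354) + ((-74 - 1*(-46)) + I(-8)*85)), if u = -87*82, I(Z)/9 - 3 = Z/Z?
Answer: 65542744/199727630659 - I*sqrt(21660900906067)/199727630659 ≈ 0.00032816 - 2.3302e-5*I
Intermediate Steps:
I(Z) = 36 (I(Z) = 27 + 9*(Z/Z) = 27 + 9*1 = 27 + 9 = 36)
u = -7134
1/(sqrt(u/(-43234) - 46354) + ((-74 - 1*(-46)) + I(-8)*85)) = 1/(sqrt(-7134/(-43234) - 46354) + ((-74 - 1*(-46)) + 36*85)) = 1/(sqrt(-7134*(-1/43234) - 46354) + ((-74 + 46) + 3060)) = 1/(sqrt(3567/21617 - 46354) + (-28 + 3060)) = 1/(sqrt(-1002030851/21617) + 3032) = 1/(I*sqrt(21660900906067)/21617 + 3032) = 1/(3032 + I*sqrt(21660900906067)/21617)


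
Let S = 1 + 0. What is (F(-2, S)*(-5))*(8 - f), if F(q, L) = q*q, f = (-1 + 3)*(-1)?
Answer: -200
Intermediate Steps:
S = 1
f = -2 (f = 2*(-1) = -2)
F(q, L) = q²
(F(-2, S)*(-5))*(8 - f) = ((-2)²*(-5))*(8 - 1*(-2)) = (4*(-5))*(8 + 2) = -20*10 = -200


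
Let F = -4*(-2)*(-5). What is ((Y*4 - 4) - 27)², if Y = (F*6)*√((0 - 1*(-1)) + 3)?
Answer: 3806401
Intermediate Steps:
F = -40 (F = 8*(-5) = -40)
Y = -480 (Y = (-40*6)*√((0 - 1*(-1)) + 3) = -240*√((0 + 1) + 3) = -240*√(1 + 3) = -240*√4 = -240*2 = -480)
((Y*4 - 4) - 27)² = ((-480*4 - 4) - 27)² = ((-1920 - 4) - 27)² = (-1924 - 27)² = (-1951)² = 3806401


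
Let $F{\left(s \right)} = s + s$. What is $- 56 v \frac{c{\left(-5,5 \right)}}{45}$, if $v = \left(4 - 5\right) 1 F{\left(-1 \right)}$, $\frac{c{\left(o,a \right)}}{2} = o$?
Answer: $\frac{224}{9} \approx 24.889$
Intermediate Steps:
$c{\left(o,a \right)} = 2 o$
$F{\left(s \right)} = 2 s$
$v = 2$ ($v = \left(4 - 5\right) 1 \cdot 2 \left(-1\right) = \left(-1\right) 1 \left(-2\right) = \left(-1\right) \left(-2\right) = 2$)
$- 56 v \frac{c{\left(-5,5 \right)}}{45} = \left(-56\right) 2 \frac{2 \left(-5\right)}{45} = - 112 \left(\left(-10\right) \frac{1}{45}\right) = \left(-112\right) \left(- \frac{2}{9}\right) = \frac{224}{9}$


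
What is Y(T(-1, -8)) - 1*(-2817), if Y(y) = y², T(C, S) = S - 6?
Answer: 3013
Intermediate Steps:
T(C, S) = -6 + S
Y(T(-1, -8)) - 1*(-2817) = (-6 - 8)² - 1*(-2817) = (-14)² + 2817 = 196 + 2817 = 3013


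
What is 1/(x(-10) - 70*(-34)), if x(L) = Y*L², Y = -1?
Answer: 1/2280 ≈ 0.00043860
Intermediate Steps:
x(L) = -L²
1/(x(-10) - 70*(-34)) = 1/(-1*(-10)² - 70*(-34)) = 1/(-1*100 + 2380) = 1/(-100 + 2380) = 1/2280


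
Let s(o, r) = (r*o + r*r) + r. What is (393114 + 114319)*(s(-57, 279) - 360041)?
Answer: -151125725792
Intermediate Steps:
s(o, r) = r + r**2 + o*r (s(o, r) = (o*r + r**2) + r = (r**2 + o*r) + r = r + r**2 + o*r)
(393114 + 114319)*(s(-57, 279) - 360041) = (393114 + 114319)*(279*(1 - 57 + 279) - 360041) = 507433*(279*223 - 360041) = 507433*(62217 - 360041) = 507433*(-297824) = -151125725792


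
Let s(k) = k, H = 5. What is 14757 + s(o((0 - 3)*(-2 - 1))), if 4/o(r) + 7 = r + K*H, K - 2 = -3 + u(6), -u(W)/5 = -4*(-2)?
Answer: 2995667/203 ≈ 14757.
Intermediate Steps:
u(W) = -40 (u(W) = -(-20)*(-2) = -5*8 = -40)
K = -41 (K = 2 + (-3 - 40) = 2 - 43 = -41)
o(r) = 4/(-212 + r) (o(r) = 4/(-7 + (r - 41*5)) = 4/(-7 + (r - 205)) = 4/(-7 + (-205 + r)) = 4/(-212 + r))
14757 + s(o((0 - 3)*(-2 - 1))) = 14757 + 4/(-212 + (0 - 3)*(-2 - 1)) = 14757 + 4/(-212 - 3*(-3)) = 14757 + 4/(-212 + 9) = 14757 + 4/(-203) = 14757 + 4*(-1/203) = 14757 - 4/203 = 2995667/203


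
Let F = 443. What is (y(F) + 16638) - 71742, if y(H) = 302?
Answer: -54802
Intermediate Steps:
(y(F) + 16638) - 71742 = (302 + 16638) - 71742 = 16940 - 71742 = -54802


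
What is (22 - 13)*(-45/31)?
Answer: -405/31 ≈ -13.065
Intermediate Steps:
(22 - 13)*(-45/31) = 9*(-45*1/31) = 9*(-45/31) = -405/31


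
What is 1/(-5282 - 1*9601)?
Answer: -1/14883 ≈ -6.7191e-5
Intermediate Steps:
1/(-5282 - 1*9601) = 1/(-5282 - 9601) = 1/(-14883) = -1/14883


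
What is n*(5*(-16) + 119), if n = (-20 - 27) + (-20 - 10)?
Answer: -3003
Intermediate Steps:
n = -77 (n = -47 - 30 = -77)
n*(5*(-16) + 119) = -77*(5*(-16) + 119) = -77*(-80 + 119) = -77*39 = -3003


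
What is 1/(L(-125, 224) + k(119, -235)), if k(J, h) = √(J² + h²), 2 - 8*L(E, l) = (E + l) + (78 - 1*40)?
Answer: 1080/4422479 + 64*√69386/4422479 ≈ 0.0040562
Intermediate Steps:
L(E, l) = -9/2 - E/8 - l/8 (L(E, l) = ¼ - ((E + l) + (78 - 1*40))/8 = ¼ - ((E + l) + (78 - 40))/8 = ¼ - ((E + l) + 38)/8 = ¼ - (38 + E + l)/8 = ¼ + (-19/4 - E/8 - l/8) = -9/2 - E/8 - l/8)
1/(L(-125, 224) + k(119, -235)) = 1/((-9/2 - ⅛*(-125) - ⅛*224) + √(119² + (-235)²)) = 1/((-9/2 + 125/8 - 28) + √(14161 + 55225)) = 1/(-135/8 + √69386)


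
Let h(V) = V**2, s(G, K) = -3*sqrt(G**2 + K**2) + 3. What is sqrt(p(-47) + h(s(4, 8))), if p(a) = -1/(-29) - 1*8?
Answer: sqrt(606390 - 60552*sqrt(5))/29 ≈ 23.665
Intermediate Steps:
p(a) = -231/29 (p(a) = -1*(-1/29) - 8 = 1/29 - 8 = -231/29)
s(G, K) = 3 - 3*sqrt(G**2 + K**2)
sqrt(p(-47) + h(s(4, 8))) = sqrt(-231/29 + (3 - 3*sqrt(4**2 + 8**2))**2) = sqrt(-231/29 + (3 - 3*sqrt(16 + 64))**2) = sqrt(-231/29 + (3 - 12*sqrt(5))**2)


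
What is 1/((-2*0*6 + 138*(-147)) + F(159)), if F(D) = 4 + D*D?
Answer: 1/4999 ≈ 0.00020004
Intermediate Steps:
F(D) = 4 + D²
1/((-2*0*6 + 138*(-147)) + F(159)) = 1/((-2*0*6 + 138*(-147)) + (4 + 159²)) = 1/((0*6 - 20286) + (4 + 25281)) = 1/((0 - 20286) + 25285) = 1/(-20286 + 25285) = 1/4999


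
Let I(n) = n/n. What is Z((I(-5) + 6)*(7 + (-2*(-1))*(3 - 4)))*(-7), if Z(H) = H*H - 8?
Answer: -8519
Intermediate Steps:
I(n) = 1
Z(H) = -8 + H² (Z(H) = H² - 8 = -8 + H²)
Z((I(-5) + 6)*(7 + (-2*(-1))*(3 - 4)))*(-7) = (-8 + ((1 + 6)*(7 + (-2*(-1))*(3 - 4)))²)*(-7) = (-8 + (7*(7 + 2*(-1)))²)*(-7) = (-8 + (7*(7 - 2))²)*(-7) = (-8 + (7*5)²)*(-7) = (-8 + 35²)*(-7) = (-8 + 1225)*(-7) = 1217*(-7) = -8519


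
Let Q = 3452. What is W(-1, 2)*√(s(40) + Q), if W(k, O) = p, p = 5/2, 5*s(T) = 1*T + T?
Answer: 85*√3 ≈ 147.22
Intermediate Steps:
s(T) = 2*T/5 (s(T) = (1*T + T)/5 = (T + T)/5 = (2*T)/5 = 2*T/5)
p = 5/2 (p = 5*(½) = 5/2 ≈ 2.5000)
W(k, O) = 5/2
W(-1, 2)*√(s(40) + Q) = 5*√((⅖)*40 + 3452)/2 = 5*√(16 + 3452)/2 = 5*√3468/2 = 5*(34*√3)/2 = 85*√3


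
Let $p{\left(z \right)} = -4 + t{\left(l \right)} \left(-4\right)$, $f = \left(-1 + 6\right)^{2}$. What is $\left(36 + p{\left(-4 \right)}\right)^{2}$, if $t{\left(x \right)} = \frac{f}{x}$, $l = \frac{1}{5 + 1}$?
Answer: $322624$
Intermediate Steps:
$f = 25$ ($f = 5^{2} = 25$)
$l = \frac{1}{6} \approx 0.16667$
$t{\left(x \right)} = \frac{25}{x}$
$p{\left(z \right)} = -604$ ($p{\left(z \right)} = -4 + 25 \frac{1}{\frac{1}{6}} \left(-4\right) = -4 + 25 \cdot 6 \left(-4\right) = -4 + 150 \left(-4\right) = -4 - 600 = -604$)
$\left(36 + p{\left(-4 \right)}\right)^{2} = \left(36 - 604\right)^{2} = \left(-568\right)^{2} = 322624$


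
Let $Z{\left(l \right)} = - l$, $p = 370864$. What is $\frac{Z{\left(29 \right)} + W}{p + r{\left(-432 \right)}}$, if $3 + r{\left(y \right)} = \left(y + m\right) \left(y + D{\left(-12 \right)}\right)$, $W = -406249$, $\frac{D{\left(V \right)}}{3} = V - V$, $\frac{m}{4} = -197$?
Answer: $- \frac{406278}{897901} \approx -0.45248$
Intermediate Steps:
$m = -788$ ($m = 4 \left(-197\right) = -788$)
$D{\left(V \right)} = 0$ ($D{\left(V \right)} = 3 \left(V - V\right) = 3 \cdot 0 = 0$)
$r{\left(y \right)} = -3 + y \left(-788 + y\right)$ ($r{\left(y \right)} = -3 + \left(y - 788\right) \left(y + 0\right) = -3 + \left(-788 + y\right) y = -3 + y \left(-788 + y\right)$)
$\frac{Z{\left(29 \right)} + W}{p + r{\left(-432 \right)}} = \frac{\left(-1\right) 29 - 406249}{370864 - \left(-340413 - 186624\right)} = \frac{-29 - 406249}{370864 + \left(-3 + 186624 + 340416\right)} = - \frac{406278}{370864 + 527037} = - \frac{406278}{897901}$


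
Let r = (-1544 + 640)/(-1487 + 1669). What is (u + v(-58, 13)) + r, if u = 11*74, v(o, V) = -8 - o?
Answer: 78172/91 ≈ 859.03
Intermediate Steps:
u = 814
r = -452/91 (r = -904/182 = -904*1/182 = -452/91 ≈ -4.9670)
(u + v(-58, 13)) + r = (814 + (-8 - 1*(-58))) - 452/91 = (814 + (-8 + 58)) - 452/91 = (814 + 50) - 452/91 = 864 - 452/91 = 78172/91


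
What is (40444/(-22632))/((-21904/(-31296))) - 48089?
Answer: -62084608249/1290967 ≈ -48092.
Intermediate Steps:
(40444/(-22632))/((-21904/(-31296))) - 48089 = (40444*(-1/22632))/((-21904*(-1/31296))) - 48089 = -10111/(5658*1369/1956) - 48089 = -10111/5658*1956/1369 - 48089 = -3296186/1290967 - 48089 = -62084608249/1290967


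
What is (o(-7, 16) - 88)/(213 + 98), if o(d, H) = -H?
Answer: -104/311 ≈ -0.33440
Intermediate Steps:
(o(-7, 16) - 88)/(213 + 98) = (-1*16 - 88)/(213 + 98) = (-16 - 88)/311 = -104*1/311 = -104/311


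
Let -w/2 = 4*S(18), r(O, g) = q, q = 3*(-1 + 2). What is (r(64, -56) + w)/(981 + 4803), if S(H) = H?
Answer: -47/1928 ≈ -0.024378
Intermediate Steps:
q = 3 (q = 3*1 = 3)
r(O, g) = 3
w = -144 (w = -8*18 = -2*72 = -144)
(r(64, -56) + w)/(981 + 4803) = (3 - 144)/(981 + 4803) = -141/5784 = -141*1/5784 = -47/1928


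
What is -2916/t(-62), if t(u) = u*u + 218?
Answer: -486/677 ≈ -0.71787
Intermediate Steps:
t(u) = 218 + u² (t(u) = u² + 218 = 218 + u²)
-2916/t(-62) = -2916/(218 + (-62)²) = -2916/(218 + 3844) = -2916/4062 = -2916*1/4062 = -486/677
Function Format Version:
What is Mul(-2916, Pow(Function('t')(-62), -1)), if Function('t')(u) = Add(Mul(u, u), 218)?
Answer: Rational(-486, 677) ≈ -0.71787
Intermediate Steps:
Function('t')(u) = Add(218, Pow(u, 2)) (Function('t')(u) = Add(Pow(u, 2), 218) = Add(218, Pow(u, 2)))
Mul(-2916, Pow(Function('t')(-62), -1)) = Mul(-2916, Pow(Add(218, Pow(-62, 2)), -1)) = Mul(-2916, Pow(Add(218, 3844), -1)) = Mul(-2916, Pow(4062, -1)) = Mul(-2916, Rational(1, 4062)) = Rational(-486, 677)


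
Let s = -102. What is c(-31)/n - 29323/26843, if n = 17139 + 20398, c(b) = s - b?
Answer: -1102603304/1007605691 ≈ -1.0943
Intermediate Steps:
c(b) = -102 - b
n = 37537
c(-31)/n - 29323/26843 = (-102 - 1*(-31))/37537 - 29323/26843 = (-102 + 31)*(1/37537) - 29323*1/26843 = -71*1/37537 - 29323/26843 = -71/37537 - 29323/26843 = -1102603304/1007605691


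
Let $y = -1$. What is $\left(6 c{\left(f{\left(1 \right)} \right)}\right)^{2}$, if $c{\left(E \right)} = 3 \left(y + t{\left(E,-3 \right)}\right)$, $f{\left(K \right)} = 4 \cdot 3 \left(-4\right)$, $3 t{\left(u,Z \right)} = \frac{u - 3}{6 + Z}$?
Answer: $14400$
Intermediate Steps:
$t{\left(u,Z \right)} = \frac{-3 + u}{3 \left(6 + Z\right)}$ ($t{\left(u,Z \right)} = \frac{\left(u - 3\right) \frac{1}{6 + Z}}{3} = \frac{\left(-3 + u\right) \frac{1}{6 + Z}}{3} = \frac{\frac{1}{6 + Z} \left(-3 + u\right)}{3} = \frac{-3 + u}{3 \left(6 + Z\right)}$)
$f{\left(K \right)} = -48$ ($f{\left(K \right)} = 12 \left(-4\right) = -48$)
$c{\left(E \right)} = -4 + \frac{E}{3}$ ($c{\left(E \right)} = 3 \left(-1 + \frac{-3 + E}{3 \left(6 - 3\right)}\right) = 3 \left(-1 + \frac{-3 + E}{3 \cdot 3}\right) = 3 \left(-1 + \frac{1}{3} \cdot \frac{1}{3} \left(-3 + E\right)\right) = 3 \left(-1 + \left(- \frac{1}{3} + \frac{E}{9}\right)\right) = 3 \left(- \frac{4}{3} + \frac{E}{9}\right) = -4 + \frac{E}{3}$)
$\left(6 c{\left(f{\left(1 \right)} \right)}\right)^{2} = \left(6 \left(-4 + \frac{1}{3} \left(-48\right)\right)\right)^{2} = \left(6 \left(-4 - 16\right)\right)^{2} = \left(6 \left(-20\right)\right)^{2} = \left(-120\right)^{2} = 14400$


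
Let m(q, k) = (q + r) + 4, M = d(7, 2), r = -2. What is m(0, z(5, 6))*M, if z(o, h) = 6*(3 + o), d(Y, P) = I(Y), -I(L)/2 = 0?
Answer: 0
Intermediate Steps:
I(L) = 0 (I(L) = -2*0 = 0)
d(Y, P) = 0
M = 0
z(o, h) = 18 + 6*o
m(q, k) = 2 + q (m(q, k) = (q - 2) + 4 = (-2 + q) + 4 = 2 + q)
m(0, z(5, 6))*M = (2 + 0)*0 = 2*0 = 0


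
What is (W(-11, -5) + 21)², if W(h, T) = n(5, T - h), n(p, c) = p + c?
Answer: 1024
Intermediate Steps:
n(p, c) = c + p
W(h, T) = 5 + T - h (W(h, T) = (T - h) + 5 = 5 + T - h)
(W(-11, -5) + 21)² = ((5 - 5 - 1*(-11)) + 21)² = ((5 - 5 + 11) + 21)² = (11 + 21)² = 32² = 1024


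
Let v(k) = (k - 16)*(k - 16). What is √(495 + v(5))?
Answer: 2*√154 ≈ 24.819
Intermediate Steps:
v(k) = (-16 + k)² (v(k) = (-16 + k)*(-16 + k) = (-16 + k)²)
√(495 + v(5)) = √(495 + (-16 + 5)²) = √(495 + (-11)²) = √(495 + 121) = √616 = 2*√154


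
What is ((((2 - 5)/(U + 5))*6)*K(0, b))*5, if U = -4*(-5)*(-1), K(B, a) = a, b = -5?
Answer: -30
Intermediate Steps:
U = -20 (U = 20*(-1) = -20)
((((2 - 5)/(U + 5))*6)*K(0, b))*5 = ((((2 - 5)/(-20 + 5))*6)*(-5))*5 = ((-3/(-15)*6)*(-5))*5 = ((-3*(-1/15)*6)*(-5))*5 = (((⅕)*6)*(-5))*5 = ((6/5)*(-5))*5 = -6*5 = -30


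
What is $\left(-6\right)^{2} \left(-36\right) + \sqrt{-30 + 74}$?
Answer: $-1296 + 2 \sqrt{11} \approx -1289.4$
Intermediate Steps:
$\left(-6\right)^{2} \left(-36\right) + \sqrt{-30 + 74} = 36 \left(-36\right) + \sqrt{44} = -1296 + 2 \sqrt{11}$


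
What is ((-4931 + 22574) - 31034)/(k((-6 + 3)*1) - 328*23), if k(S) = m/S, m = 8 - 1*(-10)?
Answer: 13391/7550 ≈ 1.7736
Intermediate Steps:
m = 18 (m = 8 + 10 = 18)
k(S) = 18/S
((-4931 + 22574) - 31034)/(k((-6 + 3)*1) - 328*23) = ((-4931 + 22574) - 31034)/(18/(((-6 + 3)*1)) - 328*23) = (17643 - 31034)/(18/((-3*1)) - 7544) = -13391/(18/(-3) - 7544) = -13391/(18*(-⅓) - 7544) = -13391/(-6 - 7544) = -13391/(-7550) = -13391*(-1/7550) = 13391/7550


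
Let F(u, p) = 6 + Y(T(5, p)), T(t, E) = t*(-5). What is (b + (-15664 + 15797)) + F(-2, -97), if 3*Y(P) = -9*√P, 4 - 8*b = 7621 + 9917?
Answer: -8211/4 - 15*I ≈ -2052.8 - 15.0*I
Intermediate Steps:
b = -8767/4 (b = ½ - (7621 + 9917)/8 = ½ - ⅛*17538 = ½ - 8769/4 = -8767/4 ≈ -2191.8)
T(t, E) = -5*t
Y(P) = -3*√P (Y(P) = (-9*√P)/3 = -3*√P)
F(u, p) = 6 - 15*I (F(u, p) = 6 - 3*5*I = 6 - 15*I)
(b + (-15664 + 15797)) + F(-2, -97) = (-8767/4 + (-15664 + 15797)) + (6 - 15*I) = (-8767/4 + 133) + (6 - 15*I) = -8235/4 + (6 - 15*I) = -8211/4 - 15*I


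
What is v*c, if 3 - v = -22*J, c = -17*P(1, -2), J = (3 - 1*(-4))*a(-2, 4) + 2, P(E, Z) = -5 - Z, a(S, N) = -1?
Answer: -5457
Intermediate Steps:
J = -5 (J = (3 - 1*(-4))*(-1) + 2 = (3 + 4)*(-1) + 2 = 7*(-1) + 2 = -7 + 2 = -5)
c = 51 (c = -17*(-5 - 1*(-2)) = -17*(-5 + 2) = -17*(-3) = 51)
v = -107 (v = 3 - (-22)*(-5) = 3 - 1*110 = 3 - 110 = -107)
v*c = -107*51 = -5457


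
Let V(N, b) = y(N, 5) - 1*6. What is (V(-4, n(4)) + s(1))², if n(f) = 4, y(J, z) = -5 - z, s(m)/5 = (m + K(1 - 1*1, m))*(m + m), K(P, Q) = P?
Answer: 36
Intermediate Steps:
s(m) = 10*m² (s(m) = 5*((m + (1 - 1*1))*(m + m)) = 5*((m + (1 - 1))*(2*m)) = 5*((m + 0)*(2*m)) = 5*(m*(2*m)) = 5*(2*m²) = 10*m²)
V(N, b) = -16 (V(N, b) = (-5 - 1*5) - 1*6 = (-5 - 5) - 6 = -10 - 6 = -16)
(V(-4, n(4)) + s(1))² = (-16 + 10*1²)² = (-16 + 10*1)² = (-16 + 10)² = (-6)² = 36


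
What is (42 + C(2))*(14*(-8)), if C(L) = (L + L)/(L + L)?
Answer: -4816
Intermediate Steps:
C(L) = 1 (C(L) = (2*L)/((2*L)) = (2*L)*(1/(2*L)) = 1)
(42 + C(2))*(14*(-8)) = (42 + 1)*(14*(-8)) = 43*(-112) = -4816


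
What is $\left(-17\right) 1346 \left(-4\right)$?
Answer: $91528$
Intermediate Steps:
$\left(-17\right) 1346 \left(-4\right) = \left(-22882\right) \left(-4\right) = 91528$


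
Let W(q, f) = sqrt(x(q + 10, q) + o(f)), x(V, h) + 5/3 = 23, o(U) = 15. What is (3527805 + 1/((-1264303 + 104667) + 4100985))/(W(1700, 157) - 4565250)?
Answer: -142114028063297179500/183906442282034830459 - 10376505708946*sqrt(327)/183906442282034830459 ≈ -0.77275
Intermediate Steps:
x(V, h) = 64/3 (x(V, h) = -5/3 + 23 = 64/3)
W(q, f) = sqrt(327)/3 (W(q, f) = sqrt(64/3 + 15) = sqrt(109/3) = sqrt(327)/3)
(3527805 + 1/((-1264303 + 104667) + 4100985))/(W(1700, 157) - 4565250) = (3527805 + 1/((-1264303 + 104667) + 4100985))/(sqrt(327)/3 - 4565250) = (3527805 + 1/(-1159636 + 4100985))/(-4565250 + sqrt(327)/3) = (3527805 + 1/2941349)/(-4565250 + sqrt(327)/3) = 10376505708946/(2941349*(-4565250 + sqrt(327)/3))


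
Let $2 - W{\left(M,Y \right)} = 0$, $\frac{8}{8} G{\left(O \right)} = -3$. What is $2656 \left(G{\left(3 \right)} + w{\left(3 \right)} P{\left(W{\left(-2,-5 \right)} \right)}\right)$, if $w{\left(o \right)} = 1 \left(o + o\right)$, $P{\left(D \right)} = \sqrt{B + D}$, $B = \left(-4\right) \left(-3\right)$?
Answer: $-7968 + 15936 \sqrt{14} \approx 51659.0$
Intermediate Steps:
$B = 12$
$G{\left(O \right)} = -3$
$W{\left(M,Y \right)} = 2$ ($W{\left(M,Y \right)} = 2 - 0 = 2 + 0 = 2$)
$P{\left(D \right)} = \sqrt{12 + D}$
$w{\left(o \right)} = 2 o$ ($w{\left(o \right)} = 1 \cdot 2 o = 2 o$)
$2656 \left(G{\left(3 \right)} + w{\left(3 \right)} P{\left(W{\left(-2,-5 \right)} \right)}\right) = 2656 \left(-3 + 2 \cdot 3 \sqrt{12 + 2}\right) = 2656 \left(-3 + 6 \sqrt{14}\right) = -7968 + 15936 \sqrt{14}$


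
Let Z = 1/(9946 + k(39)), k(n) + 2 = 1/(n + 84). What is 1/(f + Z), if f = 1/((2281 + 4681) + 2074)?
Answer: 11052049068/2334541 ≈ 4734.1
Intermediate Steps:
k(n) = -2 + 1/(84 + n) (k(n) = -2 + 1/(n + 84) = -2 + 1/(84 + n))
f = 1/9036 (f = 1/(6962 + 2074) = 1/9036 ≈ 0.00011067)
Z = 123/1223113 (Z = 1/(9946 + (-167 - 2*39)/(84 + 39)) = 1/(9946 + (-167 - 78)/123) = 1/(9946 + (1/123)*(-245)) = 1/(9946 - 245/123) = 1/(1223113/123) = 123/1223113 ≈ 0.00010056)
1/(f + Z) = 1/(1/9036 + 123/1223113) = 1/(2334541/11052049068) = 11052049068/2334541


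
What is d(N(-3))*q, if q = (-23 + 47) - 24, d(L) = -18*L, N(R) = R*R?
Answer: 0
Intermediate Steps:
N(R) = R**2
q = 0 (q = 24 - 24 = 0)
d(N(-3))*q = -18*(-3)**2*0 = -18*9*0 = -162*0 = 0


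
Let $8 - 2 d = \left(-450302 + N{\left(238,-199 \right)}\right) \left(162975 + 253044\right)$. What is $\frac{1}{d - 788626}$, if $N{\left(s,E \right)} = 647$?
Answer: $\frac{2}{187063446201} \approx 1.0692 \cdot 10^{-11}$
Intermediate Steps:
$d = \frac{187065023453}{2}$ ($d = 4 - \frac{\left(-450302 + 647\right) \left(162975 + 253044\right)}{2} = 4 - \frac{\left(-449655\right) 416019}{2} = 4 - - \frac{187065023445}{2} = 4 + \frac{187065023445}{2} = \frac{187065023453}{2} \approx 9.3532 \cdot 10^{10}$)
$\frac{1}{d - 788626} = \frac{1}{\frac{187065023453}{2} - 788626} = \frac{1}{\frac{187063446201}{2}} = \frac{2}{187063446201}$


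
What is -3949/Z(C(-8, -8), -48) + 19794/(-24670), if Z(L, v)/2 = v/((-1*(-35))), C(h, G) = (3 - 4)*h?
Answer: 1703931913/1184160 ≈ 1438.9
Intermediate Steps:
C(h, G) = -h
Z(L, v) = 2*v/35 (Z(L, v) = 2*(v/((-1*(-35)))) = 2*(v/35) = 2*v/35)
-3949/Z(C(-8, -8), -48) + 19794/(-24670) = -3949/((2/35)*(-48)) + 19794/(-24670) = -3949/(-96/35) + 19794*(-1/24670) = -3949*(-35/96) - 9897/12335 = 138215/96 - 9897/12335 = 1703931913/1184160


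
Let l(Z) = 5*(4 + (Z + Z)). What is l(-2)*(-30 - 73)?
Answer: 0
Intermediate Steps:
l(Z) = 20 + 10*Z (l(Z) = 5*(4 + 2*Z) = 20 + 10*Z)
l(-2)*(-30 - 73) = (20 + 10*(-2))*(-30 - 73) = (20 - 20)*(-103) = 0*(-103) = 0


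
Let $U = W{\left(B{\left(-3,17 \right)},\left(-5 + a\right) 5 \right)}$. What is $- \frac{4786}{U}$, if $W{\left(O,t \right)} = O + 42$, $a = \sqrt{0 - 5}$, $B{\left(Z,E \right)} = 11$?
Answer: $- \frac{4786}{53} \approx -90.302$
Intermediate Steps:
$a = i \sqrt{5}$ ($a = \sqrt{-5} = i \sqrt{5} \approx 2.2361 i$)
$W{\left(O,t \right)} = 42 + O$
$U = 53$ ($U = 42 + 11 = 53$)
$- \frac{4786}{U} = - \frac{4786}{53}$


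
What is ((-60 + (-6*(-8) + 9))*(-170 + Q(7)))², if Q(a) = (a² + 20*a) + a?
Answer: 6084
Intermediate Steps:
Q(a) = a² + 21*a
((-60 + (-6*(-8) + 9))*(-170 + Q(7)))² = ((-60 + (-6*(-8) + 9))*(-170 + 7*(21 + 7)))² = ((-60 + (48 + 9))*(-170 + 7*28))² = ((-60 + 57)*(-170 + 196))² = (-3*26)² = (-78)² = 6084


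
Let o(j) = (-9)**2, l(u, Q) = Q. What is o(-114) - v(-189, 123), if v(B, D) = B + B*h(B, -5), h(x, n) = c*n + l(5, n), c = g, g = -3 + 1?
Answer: 1215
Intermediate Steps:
g = -2
c = -2
h(x, n) = -n (h(x, n) = -2*n + n = -n)
v(B, D) = 6*B (v(B, D) = B + B*(-1*(-5)) = B + B*5 = B + 5*B = 6*B)
o(j) = 81
o(-114) - v(-189, 123) = 81 - 6*(-189) = 81 - 1*(-1134) = 81 + 1134 = 1215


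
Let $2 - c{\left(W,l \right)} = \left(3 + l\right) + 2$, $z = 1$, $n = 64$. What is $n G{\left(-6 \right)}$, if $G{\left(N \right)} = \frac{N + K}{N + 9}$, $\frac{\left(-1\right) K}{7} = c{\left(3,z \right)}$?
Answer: $\frac{1408}{3} \approx 469.33$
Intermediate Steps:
$c{\left(W,l \right)} = -3 - l$ ($c{\left(W,l \right)} = 2 - \left(\left(3 + l\right) + 2\right) = 2 - \left(5 + l\right) = -3 - l$)
$K = 28$ ($K = - 7 \left(-3 - 1\right) = \left(-7\right) \left(-4\right) = 28$)
$G{\left(N \right)} = \frac{28 + N}{9 + N}$ ($G{\left(N \right)} = \frac{N + 28}{N + 9} = \frac{28 + N}{9 + N}$)
$n G{\left(-6 \right)} = 64 \frac{28 - 6}{9 - 6} = 64 \cdot \frac{1}{3} \cdot 22 = 64 \cdot \frac{22}{3} = \frac{1408}{3}$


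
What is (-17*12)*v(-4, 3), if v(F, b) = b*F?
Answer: 2448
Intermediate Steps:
v(F, b) = F*b
(-17*12)*v(-4, 3) = (-17*12)*(-4*3) = -204*(-12) = 2448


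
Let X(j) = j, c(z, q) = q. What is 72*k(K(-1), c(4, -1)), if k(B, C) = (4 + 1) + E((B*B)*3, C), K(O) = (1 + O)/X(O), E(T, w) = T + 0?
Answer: 360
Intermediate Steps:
E(T, w) = T
K(O) = (1 + O)/O
k(B, C) = 5 + 3*B**2 (k(B, C) = (4 + 1) + (B*B)*3 = 5 + B**2*3 = 5 + 3*B**2)
72*k(K(-1), c(4, -1)) = 72*(5 + 3*((1 - 1)/(-1))**2) = 72*(5 + 3*(-1*0)**2) = 72*(5 + 3*0**2) = 72*(5 + 3*0) = 72*(5 + 0) = 72*5 = 360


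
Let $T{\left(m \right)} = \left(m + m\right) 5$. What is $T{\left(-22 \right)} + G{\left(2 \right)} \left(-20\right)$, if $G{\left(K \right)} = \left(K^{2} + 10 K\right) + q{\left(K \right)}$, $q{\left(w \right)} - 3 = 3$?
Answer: $-820$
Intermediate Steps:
$T{\left(m \right)} = 10 m$ ($T{\left(m \right)} = 2 m 5 = 10 m$)
$q{\left(w \right)} = 6$ ($q{\left(w \right)} = 3 + 3 = 6$)
$G{\left(K \right)} = 6 + K^{2} + 10 K$ ($G{\left(K \right)} = \left(K^{2} + 10 K\right) + 6 = 6 + K^{2} + 10 K$)
$T{\left(-22 \right)} + G{\left(2 \right)} \left(-20\right) = 10 \left(-22\right) + \left(6 + 2^{2} + 10 \cdot 2\right) \left(-20\right) = -220 + \left(6 + 4 + 20\right) \left(-20\right) = -220 + 30 \left(-20\right) = -220 - 600 = -820$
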